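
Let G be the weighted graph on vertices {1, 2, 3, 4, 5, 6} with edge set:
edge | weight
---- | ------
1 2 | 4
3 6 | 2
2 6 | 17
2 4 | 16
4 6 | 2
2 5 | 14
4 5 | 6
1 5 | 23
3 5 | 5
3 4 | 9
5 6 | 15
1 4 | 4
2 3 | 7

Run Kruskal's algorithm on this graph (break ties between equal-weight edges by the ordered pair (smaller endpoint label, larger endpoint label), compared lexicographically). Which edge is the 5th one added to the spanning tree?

Sort edges by weight, then run Kruskal:
3 6 (2): add — endpoints in different components.
4 6 (2): add — endpoints in different components.
1 2 (4): add — endpoints in different components.
1 4 (4): add — endpoints in different components.
3 5 (5): add — endpoints in different components.
The 5th edge added is 3 5.

3-5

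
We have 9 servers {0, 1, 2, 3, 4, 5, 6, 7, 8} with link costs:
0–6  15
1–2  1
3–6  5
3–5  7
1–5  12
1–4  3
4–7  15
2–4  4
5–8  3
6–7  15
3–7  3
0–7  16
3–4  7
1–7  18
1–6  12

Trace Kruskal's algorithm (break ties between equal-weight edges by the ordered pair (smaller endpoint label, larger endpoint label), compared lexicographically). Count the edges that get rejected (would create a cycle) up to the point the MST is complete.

Kruskal: consider edges lightest-first.
1–2 (1): add — endpoints in different components.
1–4 (3): add — endpoints in different components.
3–7 (3): add — endpoints in different components.
5–8 (3): add — endpoints in different components.
2–4 (4): skip — 2 and 4 already connected.
3–6 (5): add — endpoints in different components.
3–4 (7): add — endpoints in different components.
3–5 (7): add — endpoints in different components.
1–5 (12): skip — 1 and 5 already connected.
1–6 (12): skip — 1 and 6 already connected.
0–6 (15): add — endpoints in different components.
Edges rejected before the tree was complete: 3.

3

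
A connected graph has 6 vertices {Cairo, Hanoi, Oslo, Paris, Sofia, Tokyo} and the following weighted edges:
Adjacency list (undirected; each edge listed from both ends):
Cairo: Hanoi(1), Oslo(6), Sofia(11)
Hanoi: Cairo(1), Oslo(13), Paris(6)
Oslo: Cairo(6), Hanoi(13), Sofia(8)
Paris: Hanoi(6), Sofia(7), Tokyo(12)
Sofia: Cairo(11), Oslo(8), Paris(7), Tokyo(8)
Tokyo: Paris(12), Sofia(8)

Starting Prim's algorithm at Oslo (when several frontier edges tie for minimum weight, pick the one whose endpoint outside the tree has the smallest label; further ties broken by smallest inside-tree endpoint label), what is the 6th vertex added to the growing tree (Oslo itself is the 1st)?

Tokyo

Prim's algorithm from Oslo:
Step 1: frontier [Cairo Oslo 6, Oslo Sofia 8, Hanoi Oslo 13] → take Cairo Oslo (6); add Cairo.
Step 2: frontier [Cairo Hanoi 1, Cairo Sofia 11, Oslo Sofia 8, Hanoi Oslo 13] → take Cairo Hanoi (1); add Hanoi.
Step 3: frontier [Cairo Sofia 11, Hanoi Paris 6, Oslo Sofia 8] → take Hanoi Paris (6); add Paris.
Step 4: frontier [Cairo Sofia 11, Oslo Sofia 8, Paris Sofia 7, Paris Tokyo 12] → take Paris Sofia (7); add Sofia.
Step 5: frontier [Paris Tokyo 12, Sofia Tokyo 8] → take Sofia Tokyo (8); add Tokyo.
Vertex order: Oslo, Cairo, Hanoi, Paris, Sofia, Tokyo. The 6th vertex is Tokyo.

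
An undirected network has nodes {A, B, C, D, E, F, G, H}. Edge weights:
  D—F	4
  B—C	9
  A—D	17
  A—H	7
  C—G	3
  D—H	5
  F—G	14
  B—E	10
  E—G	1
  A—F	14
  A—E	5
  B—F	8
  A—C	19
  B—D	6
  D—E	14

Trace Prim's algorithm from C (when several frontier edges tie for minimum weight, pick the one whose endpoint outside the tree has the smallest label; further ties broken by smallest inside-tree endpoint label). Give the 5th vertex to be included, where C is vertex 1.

H

Grow the tree from C using Prim:
Step 1: cheapest edge leaving the tree is C—G (3); add G.
Step 2: cheapest edge leaving the tree is E—G (1); add E.
Step 3: cheapest edge leaving the tree is A—E (5); add A.
Step 4: cheapest edge leaving the tree is A—H (7); add H.
Step 5: cheapest edge leaving the tree is D—H (5); add D.
Step 6: cheapest edge leaving the tree is D—F (4); add F.
Step 7: cheapest edge leaving the tree is B—D (6); add B.
Vertex order: C, G, E, A, H, D, F, B. The 5th vertex is H.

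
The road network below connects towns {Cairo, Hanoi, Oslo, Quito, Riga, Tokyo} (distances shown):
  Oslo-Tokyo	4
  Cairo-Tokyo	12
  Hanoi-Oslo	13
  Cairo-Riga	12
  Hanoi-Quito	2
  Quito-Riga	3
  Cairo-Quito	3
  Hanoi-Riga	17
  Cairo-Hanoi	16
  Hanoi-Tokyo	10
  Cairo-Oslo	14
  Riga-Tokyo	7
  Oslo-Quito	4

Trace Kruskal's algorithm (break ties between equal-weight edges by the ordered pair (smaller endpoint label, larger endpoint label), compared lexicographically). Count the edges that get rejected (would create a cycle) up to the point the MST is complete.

Kruskal's algorithm — process edges by increasing weight (ties by edge label):
Hanoi-Quito (2): add. Components now {Oslo} {Cairo} {Riga} {Hanoi,Quito} {Tokyo}
Cairo-Quito (3): add. Components now {Oslo} {Cairo,Hanoi,Quito} {Riga} {Tokyo}
Quito-Riga (3): add. Components now {Oslo} {Cairo,Hanoi,Quito,Riga} {Tokyo}
Oslo-Quito (4): add. Components now {Cairo,Hanoi,Oslo,Quito,Riga} {Tokyo}
Oslo-Tokyo (4): add. Components now {Cairo,Hanoi,Oslo,Quito,Riga,Tokyo}
Edges rejected before the tree was complete: 0.

0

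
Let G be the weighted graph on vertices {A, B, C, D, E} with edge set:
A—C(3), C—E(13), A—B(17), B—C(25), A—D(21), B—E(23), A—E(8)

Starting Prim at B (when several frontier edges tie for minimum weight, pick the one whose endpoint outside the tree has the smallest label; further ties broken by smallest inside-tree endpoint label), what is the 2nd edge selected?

Grow the tree from B using Prim:
Step 1: cheapest edge leaving the tree is A—B (17); add A.
Step 2: cheapest edge leaving the tree is A—C (3); add C.
Step 3: cheapest edge leaving the tree is A—E (8); add E.
Step 4: cheapest edge leaving the tree is A—D (21); add D.
The 2nd edge added is A—C.

A-C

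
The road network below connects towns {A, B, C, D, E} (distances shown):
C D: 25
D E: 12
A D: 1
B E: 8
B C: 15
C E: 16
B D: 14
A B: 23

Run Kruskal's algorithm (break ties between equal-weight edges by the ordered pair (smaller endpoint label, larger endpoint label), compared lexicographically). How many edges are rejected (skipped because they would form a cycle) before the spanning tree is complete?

Sort edges by weight, then run Kruskal:
A D (1): add. Components now {A,D} {B} {C} {E}
B E (8): add. Components now {A,D} {B,E} {C}
D E (12): add. Components now {A,B,D,E} {C}
B D (14): skip — B and D already connected.
B C (15): add. Components now {A,B,C,D,E}
Edges rejected before the tree was complete: 1.

1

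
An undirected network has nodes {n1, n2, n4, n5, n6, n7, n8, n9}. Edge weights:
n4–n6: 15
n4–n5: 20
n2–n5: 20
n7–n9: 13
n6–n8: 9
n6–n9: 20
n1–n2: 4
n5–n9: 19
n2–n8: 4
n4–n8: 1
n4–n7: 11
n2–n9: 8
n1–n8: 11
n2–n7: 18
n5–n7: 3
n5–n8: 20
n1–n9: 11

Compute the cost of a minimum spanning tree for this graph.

40

Kruskal's algorithm — process edges by increasing weight (ties by edge label):
n4–n8 (1): add — endpoints in different components.
n5–n7 (3): add — endpoints in different components.
n1–n2 (4): add — endpoints in different components.
n2–n8 (4): add — endpoints in different components.
n2–n9 (8): add — endpoints in different components.
n6–n8 (9): add — endpoints in different components.
n1–n8 (11): skip — n8 and n1 already connected.
n1–n9 (11): skip — n9 and n1 already connected.
n4–n7 (11): add — endpoints in different components.
MST edges: n4–n8, n5–n7, n1–n2, n2–n8, n2–n9, n6–n8, n4–n7; total weight 1+3+4+4+8+9+11 = 40.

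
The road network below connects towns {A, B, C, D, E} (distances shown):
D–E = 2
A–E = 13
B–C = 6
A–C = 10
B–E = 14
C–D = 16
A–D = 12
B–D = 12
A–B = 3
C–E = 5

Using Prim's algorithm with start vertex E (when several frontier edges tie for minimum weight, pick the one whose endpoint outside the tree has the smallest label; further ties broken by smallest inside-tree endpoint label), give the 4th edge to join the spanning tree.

Prim's algorithm from E:
Step 1: frontier [D–E 2, C–E 5, A–E 13, B–E 14] → take D–E (2); add D.
Step 2: frontier [A–D 12, B–D 12, C–D 16, C–E 5, A–E 13, B–E 14] → take C–E (5); add C.
Step 3: frontier [B–C 6, A–C 10, A–D 12, B–D 12, A–E 13, B–E 14] → take B–C (6); add B.
Step 4: frontier [A–B 3, A–C 10, A–D 12, A–E 13] → take A–B (3); add A.
The 4th edge added is A–B.

A-B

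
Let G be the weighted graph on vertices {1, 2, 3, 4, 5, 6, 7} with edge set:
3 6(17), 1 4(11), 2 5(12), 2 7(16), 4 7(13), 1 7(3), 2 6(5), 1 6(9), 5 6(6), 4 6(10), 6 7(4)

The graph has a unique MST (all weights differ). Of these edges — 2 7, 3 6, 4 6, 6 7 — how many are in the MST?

3

Sort edges by weight, then run Kruskal:
1 7 (3): add — endpoints in different components.
6 7 (4): add — endpoints in different components.
2 6 (5): add — endpoints in different components.
5 6 (6): add — endpoints in different components.
1 6 (9): skip — 1 and 6 already connected.
4 6 (10): add — endpoints in different components.
1 4 (11): skip — 1 and 4 already connected.
2 5 (12): skip — 2 and 5 already connected.
4 7 (13): skip — 4 and 7 already connected.
2 7 (16): skip — 2 and 7 already connected.
3 6 (17): add — endpoints in different components.
MST edge set: {1 7, 6 7, 2 6, 5 6, 4 6, 3 6}.
Of the listed edges, {3 6, 4 6, 6 7} are in the MST → 3.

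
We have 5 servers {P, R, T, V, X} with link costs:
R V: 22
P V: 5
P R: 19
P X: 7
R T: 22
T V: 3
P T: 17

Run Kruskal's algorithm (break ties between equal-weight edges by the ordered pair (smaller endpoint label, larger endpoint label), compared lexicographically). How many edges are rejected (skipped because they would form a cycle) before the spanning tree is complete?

1

Kruskal: consider edges lightest-first.
T V (3): add — endpoints in different components.
P V (5): add — endpoints in different components.
P X (7): add — endpoints in different components.
P T (17): skip — P and T already connected.
P R (19): add — endpoints in different components.
Edges rejected before the tree was complete: 1.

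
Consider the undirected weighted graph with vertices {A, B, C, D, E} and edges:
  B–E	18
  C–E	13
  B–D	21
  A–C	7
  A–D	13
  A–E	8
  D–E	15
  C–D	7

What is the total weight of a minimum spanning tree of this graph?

Grow the tree from E using Prim:
Step 1: cheapest edge leaving the tree is A–E (8); add A.
Step 2: cheapest edge leaving the tree is A–C (7); add C.
Step 3: cheapest edge leaving the tree is C–D (7); add D.
Step 4: cheapest edge leaving the tree is B–E (18); add B.
MST edges: A–E, A–C, C–D, B–E; total weight 8+7+7+18 = 40.

40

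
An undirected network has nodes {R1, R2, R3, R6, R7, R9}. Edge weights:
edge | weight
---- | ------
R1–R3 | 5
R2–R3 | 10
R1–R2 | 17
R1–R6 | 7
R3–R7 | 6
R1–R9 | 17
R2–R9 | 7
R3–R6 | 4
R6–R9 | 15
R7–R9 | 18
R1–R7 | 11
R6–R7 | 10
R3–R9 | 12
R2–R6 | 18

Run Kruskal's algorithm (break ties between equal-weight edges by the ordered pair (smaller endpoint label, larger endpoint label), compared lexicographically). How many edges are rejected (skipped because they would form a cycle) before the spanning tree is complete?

1

Kruskal's algorithm — process edges by increasing weight (ties by edge label):
R3–R6 (4): add. Components now {R9} {R7} {R3,R6} {R1} {R2}
R1–R3 (5): add. Components now {R9} {R7} {R1,R3,R6} {R2}
R3–R7 (6): add. Components now {R9} {R1,R3,R6,R7} {R2}
R1–R6 (7): skip — R6 and R1 already connected.
R2–R9 (7): add. Components now {R2,R9} {R1,R3,R6,R7}
R2–R3 (10): add. Components now {R1,R2,R3,R6,R7,R9}
Edges rejected before the tree was complete: 1.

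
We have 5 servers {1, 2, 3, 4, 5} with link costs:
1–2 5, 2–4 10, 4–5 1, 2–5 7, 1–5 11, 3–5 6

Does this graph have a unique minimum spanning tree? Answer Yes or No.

Kruskal's algorithm — process edges by increasing weight (ties by edge label):
4–5 (1): add. Components now {1} {2} {3} {4,5}
1–2 (5): add. Components now {1,2} {3} {4,5}
3–5 (6): add. Components now {1,2} {3,4,5}
2–5 (7): add. Components now {1,2,3,4,5}
Every non-tree edge has weight strictly greater than the heaviest edge on the tree path between its endpoints, so the MST is unique.

Yes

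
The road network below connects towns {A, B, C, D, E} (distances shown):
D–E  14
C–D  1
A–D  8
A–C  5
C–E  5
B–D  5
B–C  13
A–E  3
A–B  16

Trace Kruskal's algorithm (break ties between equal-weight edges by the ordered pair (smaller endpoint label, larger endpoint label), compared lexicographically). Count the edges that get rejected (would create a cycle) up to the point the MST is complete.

0

Sort edges by weight, then run Kruskal:
C–D (1): add. Components now {A} {B} {C,D} {E}
A–E (3): add. Components now {A,E} {B} {C,D}
A–C (5): add. Components now {A,C,D,E} {B}
B–D (5): add. Components now {A,B,C,D,E}
Edges rejected before the tree was complete: 0.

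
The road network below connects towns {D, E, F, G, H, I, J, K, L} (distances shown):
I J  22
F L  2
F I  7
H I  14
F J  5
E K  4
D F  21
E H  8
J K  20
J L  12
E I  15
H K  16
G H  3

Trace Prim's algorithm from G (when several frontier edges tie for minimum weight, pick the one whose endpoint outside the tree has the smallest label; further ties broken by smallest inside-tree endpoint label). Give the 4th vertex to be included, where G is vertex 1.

Prim's algorithm from G:
Step 1: cheapest edge leaving the tree is G H (3); add H.
Step 2: cheapest edge leaving the tree is E H (8); add E.
Step 3: cheapest edge leaving the tree is E K (4); add K.
Step 4: cheapest edge leaving the tree is H I (14); add I.
Step 5: cheapest edge leaving the tree is F I (7); add F.
Step 6: cheapest edge leaving the tree is F L (2); add L.
Step 7: cheapest edge leaving the tree is F J (5); add J.
Step 8: cheapest edge leaving the tree is D F (21); add D.
Vertex order: G, H, E, K, I, F, L, J, D. The 4th vertex is K.

K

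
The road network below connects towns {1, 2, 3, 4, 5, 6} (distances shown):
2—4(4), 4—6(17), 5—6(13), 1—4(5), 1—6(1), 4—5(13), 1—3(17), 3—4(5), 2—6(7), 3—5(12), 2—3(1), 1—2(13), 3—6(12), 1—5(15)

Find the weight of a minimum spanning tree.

23

Grow the tree from 6 using Prim:
Step 1: frontier [1—6 1, 2—6 7, 3—6 12, 5—6 13, 4—6 17] → take 1—6 (1); add 1.
Step 2: frontier [1—4 5, 1—2 13, 1—5 15, 1—3 17, 2—6 7, 3—6 12, 5—6 13, 4—6 17] → take 1—4 (5); add 4.
Step 3: frontier [1—2 13, 1—5 15, 1—3 17, 2—4 4, 3—4 5, 4—5 13, 2—6 7, 3—6 12, 5—6 13] → take 2—4 (4); add 2.
Step 4: frontier [1—5 15, 1—3 17, 2—3 1, 3—4 5, 4—5 13, 3—6 12, 5—6 13] → take 2—3 (1); add 3.
Step 5: frontier [1—5 15, 3—5 12, 4—5 13, 5—6 13] → take 3—5 (12); add 5.
MST edges: 1—6, 1—4, 2—4, 2—3, 3—5; total weight 1+5+4+1+12 = 23.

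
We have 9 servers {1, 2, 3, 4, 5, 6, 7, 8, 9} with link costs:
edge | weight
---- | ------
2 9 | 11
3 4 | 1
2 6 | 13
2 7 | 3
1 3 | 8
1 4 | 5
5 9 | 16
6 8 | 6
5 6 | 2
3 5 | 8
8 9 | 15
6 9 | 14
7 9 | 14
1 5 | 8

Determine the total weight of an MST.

Kruskal's algorithm — process edges by increasing weight (ties by edge label):
3 4 (1): add — endpoints in different components.
5 6 (2): add — endpoints in different components.
2 7 (3): add — endpoints in different components.
1 4 (5): add — endpoints in different components.
6 8 (6): add — endpoints in different components.
1 3 (8): skip — 1 and 3 already connected.
1 5 (8): add — endpoints in different components.
3 5 (8): skip — 3 and 5 already connected.
2 9 (11): add — endpoints in different components.
2 6 (13): add — endpoints in different components.
MST edges: 3 4, 5 6, 2 7, 1 4, 6 8, 1 5, 2 9, 2 6; total weight 1+2+3+5+6+8+11+13 = 49.

49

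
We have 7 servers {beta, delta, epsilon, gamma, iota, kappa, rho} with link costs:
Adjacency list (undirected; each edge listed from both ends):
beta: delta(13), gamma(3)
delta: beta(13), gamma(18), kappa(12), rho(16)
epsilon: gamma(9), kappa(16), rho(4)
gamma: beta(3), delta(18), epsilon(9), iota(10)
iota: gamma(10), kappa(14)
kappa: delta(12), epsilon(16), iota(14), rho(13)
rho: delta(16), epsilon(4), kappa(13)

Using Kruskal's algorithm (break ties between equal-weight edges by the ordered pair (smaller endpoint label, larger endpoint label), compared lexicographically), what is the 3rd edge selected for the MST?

Kruskal: consider edges lightest-first.
beta—gamma (3): add — endpoints in different components.
epsilon—rho (4): add — endpoints in different components.
epsilon—gamma (9): add — endpoints in different components.
gamma—iota (10): add — endpoints in different components.
delta—kappa (12): add — endpoints in different components.
beta—delta (13): add — endpoints in different components.
The 3rd edge added is epsilon—gamma.

epsilon-gamma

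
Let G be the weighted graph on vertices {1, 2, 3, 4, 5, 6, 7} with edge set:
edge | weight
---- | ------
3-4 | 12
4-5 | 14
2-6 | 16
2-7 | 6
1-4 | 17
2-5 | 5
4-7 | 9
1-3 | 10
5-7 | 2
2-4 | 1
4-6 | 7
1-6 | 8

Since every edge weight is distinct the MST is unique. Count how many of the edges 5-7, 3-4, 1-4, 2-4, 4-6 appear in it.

Kruskal's algorithm — process edges by increasing weight (ties by edge label):
2-4 (1): add — endpoints in different components.
5-7 (2): add — endpoints in different components.
2-5 (5): add — endpoints in different components.
2-7 (6): skip — 2 and 7 already connected.
4-6 (7): add — endpoints in different components.
1-6 (8): add — endpoints in different components.
4-7 (9): skip — 4 and 7 already connected.
1-3 (10): add — endpoints in different components.
MST edge set: {2-4, 5-7, 2-5, 4-6, 1-6, 1-3}.
Of the listed edges, {5-7, 2-4, 4-6} are in the MST → 3.

3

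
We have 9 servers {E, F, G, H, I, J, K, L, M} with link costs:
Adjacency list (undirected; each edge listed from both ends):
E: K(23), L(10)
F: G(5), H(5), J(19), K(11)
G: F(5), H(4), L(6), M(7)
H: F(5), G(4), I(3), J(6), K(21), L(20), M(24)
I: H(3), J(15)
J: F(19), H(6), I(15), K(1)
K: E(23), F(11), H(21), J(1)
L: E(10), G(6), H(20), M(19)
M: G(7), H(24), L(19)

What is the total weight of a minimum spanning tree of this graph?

Kruskal's algorithm — process edges by increasing weight (ties by edge label):
J—K (1): add — endpoints in different components.
H—I (3): add — endpoints in different components.
G—H (4): add — endpoints in different components.
F—G (5): add — endpoints in different components.
F—H (5): skip — F and H already connected.
G—L (6): add — endpoints in different components.
H—J (6): add — endpoints in different components.
G—M (7): add — endpoints in different components.
E—L (10): add — endpoints in different components.
MST edges: J—K, H—I, G—H, F—G, G—L, H—J, G—M, E—L; total weight 1+3+4+5+6+6+7+10 = 42.

42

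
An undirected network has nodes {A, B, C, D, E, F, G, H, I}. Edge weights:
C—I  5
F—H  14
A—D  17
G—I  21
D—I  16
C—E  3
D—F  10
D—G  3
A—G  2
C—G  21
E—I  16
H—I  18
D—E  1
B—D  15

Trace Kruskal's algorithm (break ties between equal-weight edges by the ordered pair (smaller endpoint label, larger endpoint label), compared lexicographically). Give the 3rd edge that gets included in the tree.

Sort edges by weight, then run Kruskal:
D—E (1): add — endpoints in different components.
A—G (2): add — endpoints in different components.
C—E (3): add — endpoints in different components.
D—G (3): add — endpoints in different components.
C—I (5): add — endpoints in different components.
D—F (10): add — endpoints in different components.
F—H (14): add — endpoints in different components.
B—D (15): add — endpoints in different components.
The 3rd edge added is C—E.

C-E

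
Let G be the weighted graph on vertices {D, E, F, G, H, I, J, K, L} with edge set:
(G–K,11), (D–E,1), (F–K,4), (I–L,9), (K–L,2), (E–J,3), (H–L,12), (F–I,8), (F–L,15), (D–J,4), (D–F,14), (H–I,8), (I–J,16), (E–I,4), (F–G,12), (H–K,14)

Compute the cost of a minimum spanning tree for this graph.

41

Grow the tree from J using Prim:
Step 1: cheapest edge leaving the tree is E–J (3); add E.
Step 2: cheapest edge leaving the tree is D–E (1); add D.
Step 3: cheapest edge leaving the tree is E–I (4); add I.
Step 4: cheapest edge leaving the tree is F–I (8); add F.
Step 5: cheapest edge leaving the tree is F–K (4); add K.
Step 6: cheapest edge leaving the tree is K–L (2); add L.
Step 7: cheapest edge leaving the tree is H–I (8); add H.
Step 8: cheapest edge leaving the tree is G–K (11); add G.
MST edges: E–J, D–E, E–I, F–I, F–K, K–L, H–I, G–K; total weight 3+1+4+8+4+2+8+11 = 41.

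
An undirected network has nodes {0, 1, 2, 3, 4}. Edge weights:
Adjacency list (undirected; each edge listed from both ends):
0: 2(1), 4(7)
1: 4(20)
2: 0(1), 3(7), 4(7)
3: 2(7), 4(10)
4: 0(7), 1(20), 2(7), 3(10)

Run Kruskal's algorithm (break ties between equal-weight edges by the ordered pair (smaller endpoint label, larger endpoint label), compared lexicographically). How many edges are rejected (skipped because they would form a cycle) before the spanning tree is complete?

2

Kruskal's algorithm — process edges by increasing weight (ties by edge label):
0-2 (1): add — endpoints in different components.
0-4 (7): add — endpoints in different components.
2-3 (7): add — endpoints in different components.
2-4 (7): skip — 2 and 4 already connected.
3-4 (10): skip — 3 and 4 already connected.
1-4 (20): add — endpoints in different components.
Edges rejected before the tree was complete: 2.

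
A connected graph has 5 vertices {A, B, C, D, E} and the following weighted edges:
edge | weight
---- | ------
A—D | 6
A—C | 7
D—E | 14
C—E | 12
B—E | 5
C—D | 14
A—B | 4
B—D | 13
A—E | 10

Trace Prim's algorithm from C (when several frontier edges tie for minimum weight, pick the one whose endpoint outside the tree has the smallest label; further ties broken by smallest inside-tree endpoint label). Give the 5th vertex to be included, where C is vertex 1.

D

Grow the tree from C using Prim:
Step 1: cheapest edge leaving the tree is A—C (7); add A.
Step 2: cheapest edge leaving the tree is A—B (4); add B.
Step 3: cheapest edge leaving the tree is B—E (5); add E.
Step 4: cheapest edge leaving the tree is A—D (6); add D.
Vertex order: C, A, B, E, D. The 5th vertex is D.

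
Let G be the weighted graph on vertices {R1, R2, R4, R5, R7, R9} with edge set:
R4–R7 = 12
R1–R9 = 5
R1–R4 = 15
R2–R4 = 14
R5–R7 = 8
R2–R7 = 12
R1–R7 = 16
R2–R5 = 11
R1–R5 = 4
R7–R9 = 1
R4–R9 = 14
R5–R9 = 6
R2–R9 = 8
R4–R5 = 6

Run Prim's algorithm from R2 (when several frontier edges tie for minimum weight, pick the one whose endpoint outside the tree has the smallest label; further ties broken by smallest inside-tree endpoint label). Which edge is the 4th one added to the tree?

Prim's algorithm from R2:
Step 1: frontier [R2–R9 8, R2–R5 11, R2–R7 12, R2–R4 14] → take R2–R9 (8); add R9.
Step 2: frontier [R2–R5 11, R2–R7 12, R2–R4 14, R7–R9 1, R1–R9 5, R5–R9 6, R4–R9 14] → take R7–R9 (1); add R7.
Step 3: frontier [R2–R5 11, R2–R4 14, R5–R7 8, R4–R7 12, R1–R7 16, R1–R9 5, R5–R9 6, R4–R9 14] → take R1–R9 (5); add R1.
Step 4: frontier [R1–R5 4, R1–R4 15, R2–R5 11, R2–R4 14, R5–R7 8, R4–R7 12, R5–R9 6, R4–R9 14] → take R1–R5 (4); add R5.
Step 5: frontier [R1–R4 15, R2–R4 14, R4–R5 6, R4–R7 12, R4–R9 14] → take R4–R5 (6); add R4.
The 4th edge added is R1–R5.

R1-R5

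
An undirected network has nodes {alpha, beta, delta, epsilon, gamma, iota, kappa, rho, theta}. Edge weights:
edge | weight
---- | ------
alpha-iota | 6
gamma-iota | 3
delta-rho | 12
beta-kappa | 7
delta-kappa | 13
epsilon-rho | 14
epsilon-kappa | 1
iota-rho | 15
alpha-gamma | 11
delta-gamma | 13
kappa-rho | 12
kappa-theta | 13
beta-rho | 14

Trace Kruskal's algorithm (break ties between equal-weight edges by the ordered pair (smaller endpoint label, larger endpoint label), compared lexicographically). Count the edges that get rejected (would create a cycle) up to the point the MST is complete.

2

Kruskal's algorithm — process edges by increasing weight (ties by edge label):
epsilon-kappa (1): add — endpoints in different components.
gamma-iota (3): add — endpoints in different components.
alpha-iota (6): add — endpoints in different components.
beta-kappa (7): add — endpoints in different components.
alpha-gamma (11): skip — alpha and gamma already connected.
delta-rho (12): add — endpoints in different components.
kappa-rho (12): add — endpoints in different components.
delta-gamma (13): add — endpoints in different components.
delta-kappa (13): skip — delta and kappa already connected.
kappa-theta (13): add — endpoints in different components.
Edges rejected before the tree was complete: 2.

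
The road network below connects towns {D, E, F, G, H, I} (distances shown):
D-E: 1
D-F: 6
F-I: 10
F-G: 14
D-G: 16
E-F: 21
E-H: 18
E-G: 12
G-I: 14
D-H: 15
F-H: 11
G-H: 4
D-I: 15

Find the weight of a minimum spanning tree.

Prim, starting at H.
Step 1: cheapest edge leaving the tree is G-H (4); add G.
Step 2: cheapest edge leaving the tree is F-H (11); add F.
Step 3: cheapest edge leaving the tree is D-F (6); add D.
Step 4: cheapest edge leaving the tree is D-E (1); add E.
Step 5: cheapest edge leaving the tree is F-I (10); add I.
MST edges: G-H, F-H, D-F, D-E, F-I; total weight 4+11+6+1+10 = 32.

32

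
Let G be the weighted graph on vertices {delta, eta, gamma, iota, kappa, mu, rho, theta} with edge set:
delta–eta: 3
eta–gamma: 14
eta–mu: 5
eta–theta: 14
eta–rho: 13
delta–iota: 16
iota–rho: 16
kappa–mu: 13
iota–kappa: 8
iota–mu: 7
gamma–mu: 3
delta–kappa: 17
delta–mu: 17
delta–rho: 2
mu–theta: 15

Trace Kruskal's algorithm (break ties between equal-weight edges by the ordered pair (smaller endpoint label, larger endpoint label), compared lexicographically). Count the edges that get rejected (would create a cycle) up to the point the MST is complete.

Kruskal's algorithm — process edges by increasing weight (ties by edge label):
delta–rho (2): add — endpoints in different components.
delta–eta (3): add — endpoints in different components.
gamma–mu (3): add — endpoints in different components.
eta–mu (5): add — endpoints in different components.
iota–mu (7): add — endpoints in different components.
iota–kappa (8): add — endpoints in different components.
eta–rho (13): skip — eta and rho already connected.
kappa–mu (13): skip — mu and kappa already connected.
eta–gamma (14): skip — eta and gamma already connected.
eta–theta (14): add — endpoints in different components.
Edges rejected before the tree was complete: 3.

3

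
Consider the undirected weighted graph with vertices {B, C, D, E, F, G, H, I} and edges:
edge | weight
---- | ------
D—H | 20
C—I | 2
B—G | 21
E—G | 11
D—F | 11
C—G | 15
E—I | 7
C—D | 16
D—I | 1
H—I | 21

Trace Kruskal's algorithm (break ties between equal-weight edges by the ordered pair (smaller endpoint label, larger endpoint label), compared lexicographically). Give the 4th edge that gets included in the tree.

D-F

Kruskal: consider edges lightest-first.
D—I (1): add — endpoints in different components.
C—I (2): add — endpoints in different components.
E—I (7): add — endpoints in different components.
D—F (11): add — endpoints in different components.
E—G (11): add — endpoints in different components.
C—G (15): skip — C and G already connected.
C—D (16): skip — C and D already connected.
D—H (20): add — endpoints in different components.
B—G (21): add — endpoints in different components.
The 4th edge added is D—F.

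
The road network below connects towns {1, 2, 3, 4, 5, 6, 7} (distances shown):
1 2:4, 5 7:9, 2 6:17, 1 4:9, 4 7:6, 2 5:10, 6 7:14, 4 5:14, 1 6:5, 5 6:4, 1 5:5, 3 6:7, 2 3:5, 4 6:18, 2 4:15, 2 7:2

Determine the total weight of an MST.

Kruskal's algorithm — process edges by increasing weight (ties by edge label):
2 7 (2): add. Components now {1} {2,7} {3} {4} {5} {6}
1 2 (4): add. Components now {1,2,7} {3} {4} {5} {6}
5 6 (4): add. Components now {1,2,7} {3} {4} {5,6}
1 5 (5): add. Components now {1,2,5,6,7} {3} {4}
1 6 (5): skip — 1 and 6 already connected.
2 3 (5): add. Components now {1,2,3,5,6,7} {4}
4 7 (6): add. Components now {1,2,3,4,5,6,7}
MST edges: 2 7, 1 2, 5 6, 1 5, 2 3, 4 7; total weight 2+4+4+5+5+6 = 26.

26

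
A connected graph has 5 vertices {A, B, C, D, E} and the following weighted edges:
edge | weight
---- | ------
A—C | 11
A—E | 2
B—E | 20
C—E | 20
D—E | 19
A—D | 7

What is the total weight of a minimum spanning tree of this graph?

40

Sort edges by weight, then run Kruskal:
A—E (2): add — endpoints in different components.
A—D (7): add — endpoints in different components.
A—C (11): add — endpoints in different components.
D—E (19): skip — D and E already connected.
B—E (20): add — endpoints in different components.
MST edges: A—E, A—D, A—C, B—E; total weight 2+7+11+20 = 40.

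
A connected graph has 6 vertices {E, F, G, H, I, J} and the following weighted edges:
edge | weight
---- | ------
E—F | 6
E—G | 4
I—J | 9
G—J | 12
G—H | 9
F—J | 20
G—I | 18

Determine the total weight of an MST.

40

Grow the tree from F using Prim:
Step 1: frontier [E—F 6, F—J 20] → take E—F (6); add E.
Step 2: frontier [E—G 4, F—J 20] → take E—G (4); add G.
Step 3: frontier [F—J 20, G—H 9, G—J 12, G—I 18] → take G—H (9); add H.
Step 4: frontier [F—J 20, G—J 12, G—I 18] → take G—J (12); add J.
Step 5: frontier [G—I 18, I—J 9] → take I—J (9); add I.
MST edges: E—F, E—G, G—H, G—J, I—J; total weight 6+4+9+12+9 = 40.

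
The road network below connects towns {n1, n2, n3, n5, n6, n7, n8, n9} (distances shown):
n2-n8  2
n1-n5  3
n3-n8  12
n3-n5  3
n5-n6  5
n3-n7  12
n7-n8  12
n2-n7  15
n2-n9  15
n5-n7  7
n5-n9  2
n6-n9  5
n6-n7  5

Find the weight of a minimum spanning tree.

Kruskal: consider edges lightest-first.
n2-n8 (2): add — endpoints in different components.
n5-n9 (2): add — endpoints in different components.
n1-n5 (3): add — endpoints in different components.
n3-n5 (3): add — endpoints in different components.
n5-n6 (5): add — endpoints in different components.
n6-n7 (5): add — endpoints in different components.
n6-n9 (5): skip — n9 and n6 already connected.
n5-n7 (7): skip — n7 and n5 already connected.
n3-n7 (12): skip — n7 and n3 already connected.
n3-n8 (12): add — endpoints in different components.
MST edges: n2-n8, n5-n9, n1-n5, n3-n5, n5-n6, n6-n7, n3-n8; total weight 2+2+3+3+5+5+12 = 32.

32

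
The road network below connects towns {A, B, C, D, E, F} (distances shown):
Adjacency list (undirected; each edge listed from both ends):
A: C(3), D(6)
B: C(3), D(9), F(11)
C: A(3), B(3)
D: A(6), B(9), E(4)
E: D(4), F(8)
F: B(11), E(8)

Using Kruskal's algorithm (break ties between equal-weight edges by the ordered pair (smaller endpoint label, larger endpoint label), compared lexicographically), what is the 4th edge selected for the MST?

Kruskal's algorithm — process edges by increasing weight (ties by edge label):
A C (3): add. Components now {A,C} {B} {D} {E} {F}
B C (3): add. Components now {A,B,C} {D} {E} {F}
D E (4): add. Components now {A,B,C} {D,E} {F}
A D (6): add. Components now {A,B,C,D,E} {F}
E F (8): add. Components now {A,B,C,D,E,F}
The 4th edge added is A D.

A-D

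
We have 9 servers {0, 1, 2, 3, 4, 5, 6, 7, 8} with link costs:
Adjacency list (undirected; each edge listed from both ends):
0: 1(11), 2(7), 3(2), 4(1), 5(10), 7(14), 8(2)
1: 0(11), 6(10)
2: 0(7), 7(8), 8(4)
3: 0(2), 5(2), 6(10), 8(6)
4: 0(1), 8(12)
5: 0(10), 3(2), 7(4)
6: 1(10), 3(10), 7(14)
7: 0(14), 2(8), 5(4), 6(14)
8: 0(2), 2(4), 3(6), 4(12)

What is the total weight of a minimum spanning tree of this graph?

35

Kruskal: consider edges lightest-first.
0—4 (1): add — endpoints in different components.
0—3 (2): add — endpoints in different components.
0—8 (2): add — endpoints in different components.
3—5 (2): add — endpoints in different components.
2—8 (4): add — endpoints in different components.
5—7 (4): add — endpoints in different components.
3—8 (6): skip — 3 and 8 already connected.
0—2 (7): skip — 0 and 2 already connected.
2—7 (8): skip — 2 and 7 already connected.
0—5 (10): skip — 0 and 5 already connected.
1—6 (10): add — endpoints in different components.
3—6 (10): add — endpoints in different components.
MST edges: 0—4, 0—3, 0—8, 3—5, 2—8, 5—7, 1—6, 3—6; total weight 1+2+2+2+4+4+10+10 = 35.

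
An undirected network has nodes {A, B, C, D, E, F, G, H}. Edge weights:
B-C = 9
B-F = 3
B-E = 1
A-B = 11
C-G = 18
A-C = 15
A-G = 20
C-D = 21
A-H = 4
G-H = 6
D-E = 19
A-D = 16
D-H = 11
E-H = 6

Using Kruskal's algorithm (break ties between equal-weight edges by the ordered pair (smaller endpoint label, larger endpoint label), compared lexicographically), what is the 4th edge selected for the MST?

Kruskal: consider edges lightest-first.
B-E (1): add — endpoints in different components.
B-F (3): add — endpoints in different components.
A-H (4): add — endpoints in different components.
E-H (6): add — endpoints in different components.
G-H (6): add — endpoints in different components.
B-C (9): add — endpoints in different components.
A-B (11): skip — A and B already connected.
D-H (11): add — endpoints in different components.
The 4th edge added is E-H.

E-H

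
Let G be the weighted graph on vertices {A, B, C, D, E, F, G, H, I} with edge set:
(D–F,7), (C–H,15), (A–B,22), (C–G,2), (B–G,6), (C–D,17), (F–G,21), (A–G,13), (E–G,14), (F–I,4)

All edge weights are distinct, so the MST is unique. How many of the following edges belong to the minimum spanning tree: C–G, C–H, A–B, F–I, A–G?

4

Kruskal: consider edges lightest-first.
C–G (2): add — endpoints in different components.
F–I (4): add — endpoints in different components.
B–G (6): add — endpoints in different components.
D–F (7): add — endpoints in different components.
A–G (13): add — endpoints in different components.
E–G (14): add — endpoints in different components.
C–H (15): add — endpoints in different components.
C–D (17): add — endpoints in different components.
MST edge set: {C–G, F–I, B–G, D–F, A–G, E–G, C–H, C–D}.
Of the listed edges, {C–G, C–H, F–I, A–G} are in the MST → 4.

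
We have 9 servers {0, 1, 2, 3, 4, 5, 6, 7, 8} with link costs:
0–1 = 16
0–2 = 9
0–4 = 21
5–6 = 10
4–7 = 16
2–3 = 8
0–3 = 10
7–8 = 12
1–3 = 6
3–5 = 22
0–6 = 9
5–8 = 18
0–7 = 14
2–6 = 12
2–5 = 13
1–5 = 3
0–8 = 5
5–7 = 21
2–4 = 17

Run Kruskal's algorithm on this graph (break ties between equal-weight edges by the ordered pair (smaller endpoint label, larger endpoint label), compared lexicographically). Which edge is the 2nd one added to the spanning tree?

0-8

Sort edges by weight, then run Kruskal:
1–5 (3): add — endpoints in different components.
0–8 (5): add — endpoints in different components.
1–3 (6): add — endpoints in different components.
2–3 (8): add — endpoints in different components.
0–2 (9): add — endpoints in different components.
0–6 (9): add — endpoints in different components.
0–3 (10): skip — 0 and 3 already connected.
5–6 (10): skip — 5 and 6 already connected.
2–6 (12): skip — 2 and 6 already connected.
7–8 (12): add — endpoints in different components.
2–5 (13): skip — 2 and 5 already connected.
0–7 (14): skip — 0 and 7 already connected.
0–1 (16): skip — 0 and 1 already connected.
4–7 (16): add — endpoints in different components.
The 2nd edge added is 0–8.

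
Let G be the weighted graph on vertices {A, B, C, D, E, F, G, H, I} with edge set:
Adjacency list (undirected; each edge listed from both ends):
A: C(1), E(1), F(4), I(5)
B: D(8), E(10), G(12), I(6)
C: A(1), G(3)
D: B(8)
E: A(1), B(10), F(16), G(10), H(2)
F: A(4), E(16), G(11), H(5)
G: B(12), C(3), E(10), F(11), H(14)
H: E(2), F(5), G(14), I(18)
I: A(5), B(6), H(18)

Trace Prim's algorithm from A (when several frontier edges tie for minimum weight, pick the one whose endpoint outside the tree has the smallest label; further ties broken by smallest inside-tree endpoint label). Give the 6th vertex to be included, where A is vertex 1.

F

Prim, starting at A.
Step 1: cheapest edge leaving the tree is A—C (1); add C.
Step 2: cheapest edge leaving the tree is A—E (1); add E.
Step 3: cheapest edge leaving the tree is E—H (2); add H.
Step 4: cheapest edge leaving the tree is C—G (3); add G.
Step 5: cheapest edge leaving the tree is A—F (4); add F.
Step 6: cheapest edge leaving the tree is A—I (5); add I.
Step 7: cheapest edge leaving the tree is B—I (6); add B.
Step 8: cheapest edge leaving the tree is B—D (8); add D.
Vertex order: A, C, E, H, G, F, I, B, D. The 6th vertex is F.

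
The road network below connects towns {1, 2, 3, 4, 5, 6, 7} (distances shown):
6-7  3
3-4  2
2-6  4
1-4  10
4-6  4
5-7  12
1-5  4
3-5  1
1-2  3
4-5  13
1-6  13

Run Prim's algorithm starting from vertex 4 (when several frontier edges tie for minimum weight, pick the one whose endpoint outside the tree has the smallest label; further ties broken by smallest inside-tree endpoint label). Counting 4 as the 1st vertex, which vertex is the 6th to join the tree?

Prim's algorithm from 4:
Step 1: cheapest edge leaving the tree is 3-4 (2); add 3.
Step 2: cheapest edge leaving the tree is 3-5 (1); add 5.
Step 3: cheapest edge leaving the tree is 1-5 (4); add 1.
Step 4: cheapest edge leaving the tree is 1-2 (3); add 2.
Step 5: cheapest edge leaving the tree is 2-6 (4); add 6.
Step 6: cheapest edge leaving the tree is 6-7 (3); add 7.
Vertex order: 4, 3, 5, 1, 2, 6, 7. The 6th vertex is 6.

6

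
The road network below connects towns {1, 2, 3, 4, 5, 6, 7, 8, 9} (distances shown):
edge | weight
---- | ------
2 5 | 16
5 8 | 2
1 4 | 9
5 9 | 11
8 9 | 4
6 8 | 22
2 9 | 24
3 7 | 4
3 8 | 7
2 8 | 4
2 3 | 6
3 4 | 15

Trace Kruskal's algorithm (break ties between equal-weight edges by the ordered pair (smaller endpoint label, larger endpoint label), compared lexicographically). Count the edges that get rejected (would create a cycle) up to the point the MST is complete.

3

Kruskal: consider edges lightest-first.
5 8 (2): add — endpoints in different components.
2 8 (4): add — endpoints in different components.
3 7 (4): add — endpoints in different components.
8 9 (4): add — endpoints in different components.
2 3 (6): add — endpoints in different components.
3 8 (7): skip — 3 and 8 already connected.
1 4 (9): add — endpoints in different components.
5 9 (11): skip — 5 and 9 already connected.
3 4 (15): add — endpoints in different components.
2 5 (16): skip — 2 and 5 already connected.
6 8 (22): add — endpoints in different components.
Edges rejected before the tree was complete: 3.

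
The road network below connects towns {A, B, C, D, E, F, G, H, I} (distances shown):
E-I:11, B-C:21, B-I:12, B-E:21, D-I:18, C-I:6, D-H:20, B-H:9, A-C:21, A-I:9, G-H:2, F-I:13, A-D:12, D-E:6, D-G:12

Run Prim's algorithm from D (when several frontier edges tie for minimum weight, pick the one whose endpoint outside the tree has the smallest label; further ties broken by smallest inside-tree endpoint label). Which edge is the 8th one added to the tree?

F-I

Prim, starting at D.
Step 1: cheapest edge leaving the tree is D-E (6); add E.
Step 2: cheapest edge leaving the tree is E-I (11); add I.
Step 3: cheapest edge leaving the tree is C-I (6); add C.
Step 4: cheapest edge leaving the tree is A-I (9); add A.
Step 5: cheapest edge leaving the tree is B-I (12); add B.
Step 6: cheapest edge leaving the tree is B-H (9); add H.
Step 7: cheapest edge leaving the tree is G-H (2); add G.
Step 8: cheapest edge leaving the tree is F-I (13); add F.
The 8th edge added is F-I.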